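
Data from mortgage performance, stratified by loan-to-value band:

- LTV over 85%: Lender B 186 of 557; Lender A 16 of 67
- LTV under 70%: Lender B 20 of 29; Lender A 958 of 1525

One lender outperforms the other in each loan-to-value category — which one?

Lender B

LTV over 85%: Lender B 186/557 = 33.4%, Lender A 16/67 = 23.9% → Lender B
LTV under 70%: Lender B 20/29 = 69.0%, Lender A 958/1525 = 62.8% → Lender B
Lender B has the higher rate in both groups.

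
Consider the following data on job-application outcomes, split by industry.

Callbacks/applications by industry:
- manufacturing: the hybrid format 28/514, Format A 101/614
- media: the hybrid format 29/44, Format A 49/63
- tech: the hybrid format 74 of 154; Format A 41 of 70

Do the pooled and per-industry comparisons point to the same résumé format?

Yes

Manufacturing: the hybrid format 28/514 = 5.4%, Format A 101/614 = 16.4% → Format A
Media: the hybrid format 29/44 = 65.9%, Format A 49/63 = 77.8% → Format A
Tech: the hybrid format 74/154 = 48.1%, Format A 41/70 = 58.6% → Format A
Overall: the hybrid format 131/712 = 18.4%, Format A 191/747 = 25.6% → Format A
Format A wins overall and in every industry group — no reversal.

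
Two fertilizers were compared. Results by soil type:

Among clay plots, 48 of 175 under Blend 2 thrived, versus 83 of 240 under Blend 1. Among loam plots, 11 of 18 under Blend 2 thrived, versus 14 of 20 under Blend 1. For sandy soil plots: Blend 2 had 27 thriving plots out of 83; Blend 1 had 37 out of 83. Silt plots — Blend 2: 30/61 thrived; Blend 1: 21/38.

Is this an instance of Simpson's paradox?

No

Clay: Blend 2 48/175 = 27.4%, Blend 1 83/240 = 34.6% → Blend 1
Loam: Blend 2 11/18 = 61.1%, Blend 1 14/20 = 70.0% → Blend 1
Sandy soil: Blend 2 27/83 = 32.5%, Blend 1 37/83 = 44.6% → Blend 1
Silt: Blend 2 30/61 = 49.2%, Blend 1 21/38 = 55.3% → Blend 1
Overall: Blend 2 116/337 = 34.4%, Blend 1 155/381 = 40.7% → Blend 1
Blend 1 wins overall and in every soil group — no reversal.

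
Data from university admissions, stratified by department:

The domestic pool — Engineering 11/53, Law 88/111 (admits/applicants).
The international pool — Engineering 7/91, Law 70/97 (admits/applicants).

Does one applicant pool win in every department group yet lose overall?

No

Engineering: the domestic pool 11/53 = 20.8%, the international pool 7/91 = 7.7% → the domestic pool
Law: the domestic pool 88/111 = 79.3%, the international pool 70/97 = 72.2% → the domestic pool
Overall: the domestic pool 99/164 = 60.4%, the international pool 77/188 = 41.0% → the domestic pool
The domestic pool wins overall and in every department group — no reversal.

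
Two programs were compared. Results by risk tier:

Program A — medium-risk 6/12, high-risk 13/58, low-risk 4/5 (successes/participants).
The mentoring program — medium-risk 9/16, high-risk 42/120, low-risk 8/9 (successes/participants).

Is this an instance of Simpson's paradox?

No

Medium-risk: Program A 6/12 = 50.0%, the mentoring program 9/16 = 56.2% → the mentoring program
High-risk: Program A 13/58 = 22.4%, the mentoring program 42/120 = 35.0% → the mentoring program
Low-risk: Program A 4/5 = 80.0%, the mentoring program 8/9 = 88.9% → the mentoring program
Overall: Program A 23/75 = 30.7%, the mentoring program 59/145 = 40.7% → the mentoring program
The mentoring program wins overall and in every risk group — no reversal.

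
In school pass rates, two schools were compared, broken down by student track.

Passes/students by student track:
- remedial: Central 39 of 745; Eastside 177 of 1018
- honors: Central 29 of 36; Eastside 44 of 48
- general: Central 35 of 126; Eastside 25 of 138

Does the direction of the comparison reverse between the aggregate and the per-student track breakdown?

No

Remedial: Central 39/745 = 5.2%, Eastside 177/1018 = 17.4% → Eastside
Honors: Central 29/36 = 80.6%, Eastside 44/48 = 91.7% → Eastside
General: Central 35/126 = 27.8%, Eastside 25/138 = 18.1% → Central
Overall: Central 103/907 = 11.4%, Eastside 246/1204 = 20.4% → Eastside
Neither sweeps: Central wins 1 of 3 groups, Eastside wins 2. Eastside wins overall but not every group — no Simpson reversal.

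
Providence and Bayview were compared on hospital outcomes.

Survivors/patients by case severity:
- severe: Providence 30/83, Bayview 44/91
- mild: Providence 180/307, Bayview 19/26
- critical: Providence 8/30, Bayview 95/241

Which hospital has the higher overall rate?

Severe: Providence 30/83 = 36.1%, Bayview 44/91 = 48.4% → Bayview
Mild: Providence 180/307 = 58.6%, Bayview 19/26 = 73.1% → Bayview
Critical: Providence 8/30 = 26.7%, Bayview 95/241 = 39.4% → Bayview
Overall: Providence 218/420 = 51.9%, Bayview 158/358 = 44.1% → Providence
(Bayview wins every case group but Providence wins overall — Bayview's patients skew toward the low-rate critical group.)

Providence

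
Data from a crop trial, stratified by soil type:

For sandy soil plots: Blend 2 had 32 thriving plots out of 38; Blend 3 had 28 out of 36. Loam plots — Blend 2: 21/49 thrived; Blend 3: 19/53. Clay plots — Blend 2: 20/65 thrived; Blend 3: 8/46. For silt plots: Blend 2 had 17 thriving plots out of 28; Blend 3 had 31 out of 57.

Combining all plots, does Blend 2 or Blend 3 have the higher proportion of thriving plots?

Blend 2

Sandy soil: Blend 2 32/38 = 84.2%, Blend 3 28/36 = 77.8% → Blend 2
Loam: Blend 2 21/49 = 42.9%, Blend 3 19/53 = 35.8% → Blend 2
Clay: Blend 2 20/65 = 30.8%, Blend 3 8/46 = 17.4% → Blend 2
Silt: Blend 2 17/28 = 60.7%, Blend 3 31/57 = 54.4% → Blend 2
Overall: Blend 2 90/180 = 50.0%, Blend 3 86/192 = 44.8% → Blend 2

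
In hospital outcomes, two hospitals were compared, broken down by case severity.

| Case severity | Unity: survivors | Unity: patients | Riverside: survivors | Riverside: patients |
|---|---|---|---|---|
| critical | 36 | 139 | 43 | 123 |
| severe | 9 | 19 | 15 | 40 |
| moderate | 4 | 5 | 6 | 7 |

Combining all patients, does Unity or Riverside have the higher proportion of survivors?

Riverside

Critical: Unity 36/139 = 25.9%, Riverside 43/123 = 35.0% → Riverside
Severe: Unity 9/19 = 47.4%, Riverside 15/40 = 37.5% → Unity
Moderate: Unity 4/5 = 80.0%, Riverside 6/7 = 85.7% → Riverside
Overall: Unity 49/163 = 30.1%, Riverside 64/170 = 37.6% → Riverside
(Neither sweeps every case group, but Riverside has the higher pooled rate.)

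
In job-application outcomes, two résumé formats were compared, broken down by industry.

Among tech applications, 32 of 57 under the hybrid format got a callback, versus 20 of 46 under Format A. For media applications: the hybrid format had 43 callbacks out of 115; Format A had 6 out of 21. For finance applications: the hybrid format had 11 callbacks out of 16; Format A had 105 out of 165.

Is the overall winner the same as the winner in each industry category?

Tech: the hybrid format 32/57 = 56.1%, Format A 20/46 = 43.5% → the hybrid format
Media: the hybrid format 43/115 = 37.4%, Format A 6/21 = 28.6% → the hybrid format
Finance: the hybrid format 11/16 = 68.8%, Format A 105/165 = 63.6% → the hybrid format
Overall: the hybrid format 86/188 = 45.7%, Format A 131/232 = 56.5% → Format A
The hybrid format wins each industry group but Format A wins overall — the comparison reverses. The hybrid format's applications skew toward media, which has a lower base rate.

No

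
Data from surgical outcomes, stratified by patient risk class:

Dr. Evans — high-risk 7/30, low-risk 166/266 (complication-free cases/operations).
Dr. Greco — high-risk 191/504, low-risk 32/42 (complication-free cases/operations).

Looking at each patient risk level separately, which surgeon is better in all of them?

Dr. Greco

High-risk: Dr. Evans 7/30 = 23.3%, Dr. Greco 191/504 = 37.9% → Dr. Greco
Low-risk: Dr. Evans 166/266 = 62.4%, Dr. Greco 32/42 = 76.2% → Dr. Greco
Dr. Greco has the higher rate in both groups.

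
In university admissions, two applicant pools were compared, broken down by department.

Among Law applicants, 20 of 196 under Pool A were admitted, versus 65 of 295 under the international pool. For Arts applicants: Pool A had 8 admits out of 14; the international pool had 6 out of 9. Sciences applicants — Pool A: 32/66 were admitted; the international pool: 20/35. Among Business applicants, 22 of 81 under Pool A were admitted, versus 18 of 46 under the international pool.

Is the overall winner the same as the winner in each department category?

Law: Pool A 20/196 = 10.2%, the international pool 65/295 = 22.0% → the international pool
Arts: Pool A 8/14 = 57.1%, the international pool 6/9 = 66.7% → the international pool
Sciences: Pool A 32/66 = 48.5%, the international pool 20/35 = 57.1% → the international pool
Business: Pool A 22/81 = 27.2%, the international pool 18/46 = 39.1% → the international pool
Overall: Pool A 82/357 = 23.0%, the international pool 109/385 = 28.3% → the international pool
The international pool wins overall and in every department group — no reversal.

Yes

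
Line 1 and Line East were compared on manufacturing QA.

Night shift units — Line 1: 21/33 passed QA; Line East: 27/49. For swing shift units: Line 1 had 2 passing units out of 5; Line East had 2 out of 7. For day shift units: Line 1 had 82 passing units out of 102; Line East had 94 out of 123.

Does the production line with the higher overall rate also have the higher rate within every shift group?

Night shift: Line 1 21/33 = 63.6%, Line East 27/49 = 55.1% → Line 1
Swing shift: Line 1 2/5 = 40.0%, Line East 2/7 = 28.6% → Line 1
Day shift: Line 1 82/102 = 80.4%, Line East 94/123 = 76.4% → Line 1
Overall: Line 1 105/140 = 75.0%, Line East 123/179 = 68.7% → Line 1
Line 1 wins overall and in every shift group — no reversal.

Yes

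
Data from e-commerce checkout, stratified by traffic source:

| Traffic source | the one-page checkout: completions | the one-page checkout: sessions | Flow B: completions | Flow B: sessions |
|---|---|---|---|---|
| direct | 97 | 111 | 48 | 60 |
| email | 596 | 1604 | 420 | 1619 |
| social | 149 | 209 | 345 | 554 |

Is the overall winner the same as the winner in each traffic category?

Yes

Direct: the one-page checkout 97/111 = 87.4%, Flow B 48/60 = 80.0% → the one-page checkout
Email: the one-page checkout 596/1604 = 37.2%, Flow B 420/1619 = 25.9% → the one-page checkout
Social: the one-page checkout 149/209 = 71.3%, Flow B 345/554 = 62.3% → the one-page checkout
Overall: the one-page checkout 842/1924 = 43.8%, Flow B 813/2233 = 36.4% → the one-page checkout
The one-page checkout wins overall and in every traffic group — no reversal.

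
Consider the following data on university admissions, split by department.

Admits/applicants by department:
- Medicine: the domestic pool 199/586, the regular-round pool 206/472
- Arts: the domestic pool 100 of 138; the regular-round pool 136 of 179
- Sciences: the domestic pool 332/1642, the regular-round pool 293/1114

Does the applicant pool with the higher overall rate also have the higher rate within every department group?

Yes

Medicine: the domestic pool 199/586 = 34.0%, the regular-round pool 206/472 = 43.6% → the regular-round pool
Arts: the domestic pool 100/138 = 72.5%, the regular-round pool 136/179 = 76.0% → the regular-round pool
Sciences: the domestic pool 332/1642 = 20.2%, the regular-round pool 293/1114 = 26.3% → the regular-round pool
Overall: the domestic pool 631/2366 = 26.7%, the regular-round pool 635/1765 = 36.0% → the regular-round pool
The regular-round pool wins overall and in every department group — no reversal.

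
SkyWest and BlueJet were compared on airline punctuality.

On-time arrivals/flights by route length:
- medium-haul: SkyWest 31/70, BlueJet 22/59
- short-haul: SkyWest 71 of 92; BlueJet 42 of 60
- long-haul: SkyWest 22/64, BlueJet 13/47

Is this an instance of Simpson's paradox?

Medium-haul: SkyWest 31/70 = 44.3%, BlueJet 22/59 = 37.3% → SkyWest
Short-haul: SkyWest 71/92 = 77.2%, BlueJet 42/60 = 70.0% → SkyWest
Long-haul: SkyWest 22/64 = 34.4%, BlueJet 13/47 = 27.7% → SkyWest
Overall: SkyWest 124/226 = 54.9%, BlueJet 77/166 = 46.4% → SkyWest
SkyWest wins overall and in every route group — no reversal.

No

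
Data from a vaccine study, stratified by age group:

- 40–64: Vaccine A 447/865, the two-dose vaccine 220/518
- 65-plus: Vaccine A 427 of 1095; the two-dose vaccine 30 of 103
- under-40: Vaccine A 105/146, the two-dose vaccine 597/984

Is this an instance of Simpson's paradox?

Yes

40–64: Vaccine A 447/865 = 51.7%, the two-dose vaccine 220/518 = 42.5% → Vaccine A
65-plus: Vaccine A 427/1095 = 39.0%, the two-dose vaccine 30/103 = 29.1% → Vaccine A
Under-40: Vaccine A 105/146 = 71.9%, the two-dose vaccine 597/984 = 60.7% → Vaccine A
Overall: Vaccine A 979/2106 = 46.5%, the two-dose vaccine 847/1605 = 52.8% → the two-dose vaccine
Vaccine A wins each age group but the two-dose vaccine wins overall — the comparison reverses. Vaccine A's recipients skew toward 65-plus, which has a lower base rate.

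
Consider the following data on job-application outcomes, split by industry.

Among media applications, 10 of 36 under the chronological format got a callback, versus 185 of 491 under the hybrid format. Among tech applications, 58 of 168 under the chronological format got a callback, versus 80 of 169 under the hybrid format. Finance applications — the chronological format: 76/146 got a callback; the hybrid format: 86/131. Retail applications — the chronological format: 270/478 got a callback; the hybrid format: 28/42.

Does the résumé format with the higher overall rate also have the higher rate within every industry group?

Media: the chronological format 10/36 = 27.8%, the hybrid format 185/491 = 37.7% → the hybrid format
Tech: the chronological format 58/168 = 34.5%, the hybrid format 80/169 = 47.3% → the hybrid format
Finance: the chronological format 76/146 = 52.1%, the hybrid format 86/131 = 65.6% → the hybrid format
Retail: the chronological format 270/478 = 56.5%, the hybrid format 28/42 = 66.7% → the hybrid format
Overall: the chronological format 414/828 = 50.0%, the hybrid format 379/833 = 45.5% → the chronological format
The hybrid format wins each industry group but the chronological format wins overall — the comparison reverses. The hybrid format's applications skew toward media, which has a lower base rate.

No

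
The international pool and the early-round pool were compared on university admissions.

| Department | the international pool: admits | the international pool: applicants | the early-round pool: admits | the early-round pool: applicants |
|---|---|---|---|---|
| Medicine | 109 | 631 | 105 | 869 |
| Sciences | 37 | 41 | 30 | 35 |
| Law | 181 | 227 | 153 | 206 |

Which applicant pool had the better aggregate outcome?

the international pool

Medicine: the international pool 109/631 = 17.3%, the early-round pool 105/869 = 12.1% → the international pool
Sciences: the international pool 37/41 = 90.2%, the early-round pool 30/35 = 85.7% → the international pool
Law: the international pool 181/227 = 79.7%, the early-round pool 153/206 = 74.3% → the international pool
Overall: the international pool 327/899 = 36.4%, the early-round pool 288/1110 = 25.9% → the international pool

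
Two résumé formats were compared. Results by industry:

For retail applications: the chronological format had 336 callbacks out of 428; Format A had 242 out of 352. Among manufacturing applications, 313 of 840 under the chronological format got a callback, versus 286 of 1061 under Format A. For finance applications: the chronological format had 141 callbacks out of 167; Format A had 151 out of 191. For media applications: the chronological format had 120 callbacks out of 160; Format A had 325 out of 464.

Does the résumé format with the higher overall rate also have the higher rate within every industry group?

Retail: the chronological format 336/428 = 78.5%, Format A 242/352 = 68.8% → the chronological format
Manufacturing: the chronological format 313/840 = 37.3%, Format A 286/1061 = 27.0% → the chronological format
Finance: the chronological format 141/167 = 84.4%, Format A 151/191 = 79.1% → the chronological format
Media: the chronological format 120/160 = 75.0%, Format A 325/464 = 70.0% → the chronological format
Overall: the chronological format 910/1595 = 57.1%, Format A 1004/2068 = 48.5% → the chronological format
The chronological format wins overall and in every industry group — no reversal.

Yes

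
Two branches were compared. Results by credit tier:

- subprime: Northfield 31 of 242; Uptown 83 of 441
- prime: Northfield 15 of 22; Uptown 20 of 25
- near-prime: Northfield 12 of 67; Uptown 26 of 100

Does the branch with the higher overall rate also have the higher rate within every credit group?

Yes

Subprime: Northfield 31/242 = 12.8%, Uptown 83/441 = 18.8% → Uptown
Prime: Northfield 15/22 = 68.2%, Uptown 20/25 = 80.0% → Uptown
Near-prime: Northfield 12/67 = 17.9%, Uptown 26/100 = 26.0% → Uptown
Overall: Northfield 58/331 = 17.5%, Uptown 129/566 = 22.8% → Uptown
Uptown wins overall and in every credit group — no reversal.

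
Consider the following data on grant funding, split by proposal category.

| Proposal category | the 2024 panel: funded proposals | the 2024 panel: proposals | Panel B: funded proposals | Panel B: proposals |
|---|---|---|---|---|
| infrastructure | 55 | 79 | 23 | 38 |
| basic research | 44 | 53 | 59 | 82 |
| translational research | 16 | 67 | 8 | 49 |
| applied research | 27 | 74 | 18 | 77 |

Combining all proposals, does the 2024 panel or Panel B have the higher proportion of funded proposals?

Infrastructure: the 2024 panel 55/79 = 69.6%, Panel B 23/38 = 60.5% → the 2024 panel
Basic research: the 2024 panel 44/53 = 83.0%, Panel B 59/82 = 72.0% → the 2024 panel
Translational research: the 2024 panel 16/67 = 23.9%, Panel B 8/49 = 16.3% → the 2024 panel
Applied research: the 2024 panel 27/74 = 36.5%, Panel B 18/77 = 23.4% → the 2024 panel
Overall: the 2024 panel 142/273 = 52.0%, Panel B 108/246 = 43.9% → the 2024 panel

the 2024 panel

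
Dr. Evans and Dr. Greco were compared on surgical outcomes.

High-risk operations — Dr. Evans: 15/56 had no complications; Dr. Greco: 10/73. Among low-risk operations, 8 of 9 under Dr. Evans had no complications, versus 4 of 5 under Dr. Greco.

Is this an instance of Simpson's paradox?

No

High-risk: Dr. Evans 15/56 = 26.8%, Dr. Greco 10/73 = 13.7% → Dr. Evans
Low-risk: Dr. Evans 8/9 = 88.9%, Dr. Greco 4/5 = 80.0% → Dr. Evans
Overall: Dr. Evans 23/65 = 35.4%, Dr. Greco 14/78 = 17.9% → Dr. Evans
Dr. Evans wins overall and in every patient risk group — no reversal.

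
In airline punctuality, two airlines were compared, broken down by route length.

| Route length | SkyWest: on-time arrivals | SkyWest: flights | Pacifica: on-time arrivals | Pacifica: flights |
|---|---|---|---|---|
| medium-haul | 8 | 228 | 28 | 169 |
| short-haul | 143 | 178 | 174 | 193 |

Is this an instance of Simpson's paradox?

No

Medium-haul: SkyWest 8/228 = 3.5%, Pacifica 28/169 = 16.6% → Pacifica
Short-haul: SkyWest 143/178 = 80.3%, Pacifica 174/193 = 90.2% → Pacifica
Overall: SkyWest 151/406 = 37.2%, Pacifica 202/362 = 55.8% → Pacifica
Pacifica wins overall and in every route group — no reversal.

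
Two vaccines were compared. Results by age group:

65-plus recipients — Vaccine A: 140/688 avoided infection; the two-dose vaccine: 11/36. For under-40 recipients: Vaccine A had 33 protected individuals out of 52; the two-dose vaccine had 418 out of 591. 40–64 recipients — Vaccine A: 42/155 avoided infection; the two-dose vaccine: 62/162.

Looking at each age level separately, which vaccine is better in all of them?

65-plus: Vaccine A 140/688 = 20.3%, the two-dose vaccine 11/36 = 30.6% → the two-dose vaccine
Under-40: Vaccine A 33/52 = 63.5%, the two-dose vaccine 418/591 = 70.7% → the two-dose vaccine
40–64: Vaccine A 42/155 = 27.1%, the two-dose vaccine 62/162 = 38.3% → the two-dose vaccine
The two-dose vaccine has the higher rate in all 3 groups.

the two-dose vaccine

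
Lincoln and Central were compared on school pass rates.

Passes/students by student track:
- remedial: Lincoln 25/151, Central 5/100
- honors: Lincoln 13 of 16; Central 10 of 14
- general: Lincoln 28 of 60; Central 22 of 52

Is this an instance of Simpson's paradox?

No

Remedial: Lincoln 25/151 = 16.6%, Central 5/100 = 5.0% → Lincoln
Honors: Lincoln 13/16 = 81.2%, Central 10/14 = 71.4% → Lincoln
General: Lincoln 28/60 = 46.7%, Central 22/52 = 42.3% → Lincoln
Overall: Lincoln 66/227 = 29.1%, Central 37/166 = 22.3% → Lincoln
Lincoln wins overall and in every student group — no reversal.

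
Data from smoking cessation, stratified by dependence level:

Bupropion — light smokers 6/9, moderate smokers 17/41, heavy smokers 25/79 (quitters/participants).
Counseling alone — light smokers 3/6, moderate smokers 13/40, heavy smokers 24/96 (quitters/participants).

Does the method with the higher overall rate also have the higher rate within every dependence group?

Light smokers: bupropion 6/9 = 66.7%, counseling alone 3/6 = 50.0% → bupropion
Moderate smokers: bupropion 17/41 = 41.5%, counseling alone 13/40 = 32.5% → bupropion
Heavy smokers: bupropion 25/79 = 31.6%, counseling alone 24/96 = 25.0% → bupropion
Overall: bupropion 48/129 = 37.2%, counseling alone 40/142 = 28.2% → bupropion
Bupropion wins overall and in every dependence group — no reversal.

Yes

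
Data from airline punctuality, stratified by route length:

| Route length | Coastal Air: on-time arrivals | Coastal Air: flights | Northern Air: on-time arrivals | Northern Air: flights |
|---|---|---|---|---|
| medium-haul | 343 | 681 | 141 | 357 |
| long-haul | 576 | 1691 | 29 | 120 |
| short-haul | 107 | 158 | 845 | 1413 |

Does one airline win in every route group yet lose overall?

Yes

Medium-haul: Coastal Air 343/681 = 50.4%, Northern Air 141/357 = 39.5% → Coastal Air
Long-haul: Coastal Air 576/1691 = 34.1%, Northern Air 29/120 = 24.2% → Coastal Air
Short-haul: Coastal Air 107/158 = 67.7%, Northern Air 845/1413 = 59.8% → Coastal Air
Overall: Coastal Air 1026/2530 = 40.6%, Northern Air 1015/1890 = 53.7% → Northern Air
Coastal Air wins each route group but Northern Air wins overall — the comparison reverses. Coastal Air's flights skew toward long-haul, which has a lower base rate.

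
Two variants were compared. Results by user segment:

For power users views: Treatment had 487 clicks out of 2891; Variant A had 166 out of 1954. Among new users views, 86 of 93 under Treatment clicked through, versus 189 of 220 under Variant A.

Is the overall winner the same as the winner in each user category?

Yes

Power users: Treatment 487/2891 = 16.8%, Variant A 166/1954 = 8.5% → Treatment
New users: Treatment 86/93 = 92.5%, Variant A 189/220 = 85.9% → Treatment
Overall: Treatment 573/2984 = 19.2%, Variant A 355/2174 = 16.3% → Treatment
Treatment wins overall and in every user group — no reversal.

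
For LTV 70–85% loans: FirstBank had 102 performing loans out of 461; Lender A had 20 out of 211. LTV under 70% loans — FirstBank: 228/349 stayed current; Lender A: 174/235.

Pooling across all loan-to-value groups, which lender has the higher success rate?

LTV 70–85%: FirstBank 102/461 = 22.1%, Lender A 20/211 = 9.5% → FirstBank
LTV under 70%: FirstBank 228/349 = 65.3%, Lender A 174/235 = 74.0% → Lender A
Overall: FirstBank 330/810 = 40.7%, Lender A 194/446 = 43.5% → Lender A
(Neither sweeps every loan-to-value group, but Lender A has the higher pooled rate.)

Lender A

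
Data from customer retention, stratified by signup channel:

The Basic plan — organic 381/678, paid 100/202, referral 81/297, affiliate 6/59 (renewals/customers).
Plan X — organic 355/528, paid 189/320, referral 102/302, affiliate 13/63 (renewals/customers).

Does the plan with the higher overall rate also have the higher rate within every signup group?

Yes

Organic: the Basic plan 381/678 = 56.2%, Plan X 355/528 = 67.2% → Plan X
Paid: the Basic plan 100/202 = 49.5%, Plan X 189/320 = 59.1% → Plan X
Referral: the Basic plan 81/297 = 27.3%, Plan X 102/302 = 33.8% → Plan X
Affiliate: the Basic plan 6/59 = 10.2%, Plan X 13/63 = 20.6% → Plan X
Overall: the Basic plan 568/1236 = 46.0%, Plan X 659/1213 = 54.3% → Plan X
Plan X wins overall and in every signup group — no reversal.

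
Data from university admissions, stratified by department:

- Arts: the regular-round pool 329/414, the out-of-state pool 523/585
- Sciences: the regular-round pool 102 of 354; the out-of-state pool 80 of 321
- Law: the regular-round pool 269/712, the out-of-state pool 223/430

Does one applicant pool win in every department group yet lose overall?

Arts: the regular-round pool 329/414 = 79.5%, the out-of-state pool 523/585 = 89.4% → the out-of-state pool
Sciences: the regular-round pool 102/354 = 28.8%, the out-of-state pool 80/321 = 24.9% → the regular-round pool
Law: the regular-round pool 269/712 = 37.8%, the out-of-state pool 223/430 = 51.9% → the out-of-state pool
Overall: the regular-round pool 700/1480 = 47.3%, the out-of-state pool 826/1336 = 61.8% → the out-of-state pool
Neither sweeps: the regular-round pool wins 1 of 3 groups, the out-of-state pool wins 2. The out-of-state pool wins overall but not every group — no Simpson reversal.

No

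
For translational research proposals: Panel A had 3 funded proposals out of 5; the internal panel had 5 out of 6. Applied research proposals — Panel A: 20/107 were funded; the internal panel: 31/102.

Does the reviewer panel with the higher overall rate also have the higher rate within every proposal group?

Yes

Translational research: Panel A 3/5 = 60.0%, the internal panel 5/6 = 83.3% → the internal panel
Applied research: Panel A 20/107 = 18.7%, the internal panel 31/102 = 30.4% → the internal panel
Overall: Panel A 23/112 = 20.5%, the internal panel 36/108 = 33.3% → the internal panel
The internal panel wins overall and in every proposal group — no reversal.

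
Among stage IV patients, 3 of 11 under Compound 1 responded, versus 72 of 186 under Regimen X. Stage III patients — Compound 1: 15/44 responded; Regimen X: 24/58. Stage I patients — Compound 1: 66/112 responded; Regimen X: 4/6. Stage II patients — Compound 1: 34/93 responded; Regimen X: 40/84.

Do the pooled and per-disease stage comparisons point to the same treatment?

No

Stage IV: Compound 1 3/11 = 27.3%, Regimen X 72/186 = 38.7% → Regimen X
Stage III: Compound 1 15/44 = 34.1%, Regimen X 24/58 = 41.4% → Regimen X
Stage I: Compound 1 66/112 = 58.9%, Regimen X 4/6 = 66.7% → Regimen X
Stage II: Compound 1 34/93 = 36.6%, Regimen X 40/84 = 47.6% → Regimen X
Overall: Compound 1 118/260 = 45.4%, Regimen X 140/334 = 41.9% → Compound 1
Regimen X wins each disease group but Compound 1 wins overall — the comparison reverses. Regimen X's patients skew toward stage IV, which has a lower base rate.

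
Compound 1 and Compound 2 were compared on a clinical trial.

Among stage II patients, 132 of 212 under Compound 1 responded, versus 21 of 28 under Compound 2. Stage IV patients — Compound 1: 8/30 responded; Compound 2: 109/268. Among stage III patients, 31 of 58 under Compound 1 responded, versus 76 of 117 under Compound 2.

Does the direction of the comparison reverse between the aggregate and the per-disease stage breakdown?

Stage II: Compound 1 132/212 = 62.3%, Compound 2 21/28 = 75.0% → Compound 2
Stage IV: Compound 1 8/30 = 26.7%, Compound 2 109/268 = 40.7% → Compound 2
Stage III: Compound 1 31/58 = 53.4%, Compound 2 76/117 = 65.0% → Compound 2
Overall: Compound 1 171/300 = 57.0%, Compound 2 206/413 = 49.9% → Compound 1
Compound 2 wins each disease group but Compound 1 wins overall — the comparison reverses. Compound 2's patients skew toward stage IV, which has a lower base rate.

Yes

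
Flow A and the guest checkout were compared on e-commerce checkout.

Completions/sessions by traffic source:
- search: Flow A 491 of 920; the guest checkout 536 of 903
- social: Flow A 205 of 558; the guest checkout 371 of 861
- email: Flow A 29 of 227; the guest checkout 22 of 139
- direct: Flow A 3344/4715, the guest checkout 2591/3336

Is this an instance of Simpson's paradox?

Search: Flow A 491/920 = 53.4%, the guest checkout 536/903 = 59.4% → the guest checkout
Social: Flow A 205/558 = 36.7%, the guest checkout 371/861 = 43.1% → the guest checkout
Email: Flow A 29/227 = 12.8%, the guest checkout 22/139 = 15.8% → the guest checkout
Direct: Flow A 3344/4715 = 70.9%, the guest checkout 2591/3336 = 77.7% → the guest checkout
Overall: Flow A 4069/6420 = 63.4%, the guest checkout 3520/5239 = 67.2% → the guest checkout
The guest checkout wins overall and in every traffic group — no reversal.

No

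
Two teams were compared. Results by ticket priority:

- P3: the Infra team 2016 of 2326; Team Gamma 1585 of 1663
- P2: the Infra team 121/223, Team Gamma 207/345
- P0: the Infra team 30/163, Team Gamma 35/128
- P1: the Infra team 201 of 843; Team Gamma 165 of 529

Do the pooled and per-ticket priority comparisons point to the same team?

P3: the Infra team 2016/2326 = 86.7%, Team Gamma 1585/1663 = 95.3% → Team Gamma
P2: the Infra team 121/223 = 54.3%, Team Gamma 207/345 = 60.0% → Team Gamma
P0: the Infra team 30/163 = 18.4%, Team Gamma 35/128 = 27.3% → Team Gamma
P1: the Infra team 201/843 = 23.8%, Team Gamma 165/529 = 31.2% → Team Gamma
Overall: the Infra team 2368/3555 = 66.6%, Team Gamma 1992/2665 = 74.7% → Team Gamma
Team Gamma wins overall and in every ticket group — no reversal.

Yes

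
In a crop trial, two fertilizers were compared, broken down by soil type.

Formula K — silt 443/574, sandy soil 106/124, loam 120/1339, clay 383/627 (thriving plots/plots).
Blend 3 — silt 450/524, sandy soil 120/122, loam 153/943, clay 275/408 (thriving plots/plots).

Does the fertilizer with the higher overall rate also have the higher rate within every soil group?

Yes

Silt: Formula K 443/574 = 77.2%, Blend 3 450/524 = 85.9% → Blend 3
Sandy soil: Formula K 106/124 = 85.5%, Blend 3 120/122 = 98.4% → Blend 3
Loam: Formula K 120/1339 = 9.0%, Blend 3 153/943 = 16.2% → Blend 3
Clay: Formula K 383/627 = 61.1%, Blend 3 275/408 = 67.4% → Blend 3
Overall: Formula K 1052/2664 = 39.5%, Blend 3 998/1997 = 50.0% → Blend 3
Blend 3 wins overall and in every soil group — no reversal.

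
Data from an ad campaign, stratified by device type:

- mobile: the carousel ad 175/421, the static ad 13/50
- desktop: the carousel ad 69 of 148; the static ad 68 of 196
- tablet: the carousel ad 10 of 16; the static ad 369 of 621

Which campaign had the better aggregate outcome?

the static ad

Mobile: the carousel ad 175/421 = 41.6%, the static ad 13/50 = 26.0% → the carousel ad
Desktop: the carousel ad 69/148 = 46.6%, the static ad 68/196 = 34.7% → the carousel ad
Tablet: the carousel ad 10/16 = 62.5%, the static ad 369/621 = 59.4% → the carousel ad
Overall: the carousel ad 254/585 = 43.4%, the static ad 450/867 = 51.9% → the static ad
(The carousel ad wins every device group but the static ad wins overall — the carousel ad's impressions skew toward the low-rate mobile group.)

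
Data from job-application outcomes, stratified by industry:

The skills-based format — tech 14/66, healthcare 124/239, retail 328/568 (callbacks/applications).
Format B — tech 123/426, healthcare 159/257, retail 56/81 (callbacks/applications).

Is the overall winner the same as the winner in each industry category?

Tech: the skills-based format 14/66 = 21.2%, Format B 123/426 = 28.9% → Format B
Healthcare: the skills-based format 124/239 = 51.9%, Format B 159/257 = 61.9% → Format B
Retail: the skills-based format 328/568 = 57.7%, Format B 56/81 = 69.1% → Format B
Overall: the skills-based format 466/873 = 53.4%, Format B 338/764 = 44.2% → the skills-based format
Format B wins each industry group but the skills-based format wins overall — the comparison reverses. Format B's applications skew toward tech, which has a lower base rate.

No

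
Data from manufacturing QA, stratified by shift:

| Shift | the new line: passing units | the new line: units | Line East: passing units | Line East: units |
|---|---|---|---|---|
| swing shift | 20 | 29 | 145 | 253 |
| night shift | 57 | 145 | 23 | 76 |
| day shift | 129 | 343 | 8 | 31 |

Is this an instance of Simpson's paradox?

Swing shift: the new line 20/29 = 69.0%, Line East 145/253 = 57.3% → the new line
Night shift: the new line 57/145 = 39.3%, Line East 23/76 = 30.3% → the new line
Day shift: the new line 129/343 = 37.6%, Line East 8/31 = 25.8% → the new line
Overall: the new line 206/517 = 39.8%, Line East 176/360 = 48.9% → Line East
The new line wins each shift group but Line East wins overall — the comparison reverses. The new line's units skew toward day shift, which has a lower base rate.

Yes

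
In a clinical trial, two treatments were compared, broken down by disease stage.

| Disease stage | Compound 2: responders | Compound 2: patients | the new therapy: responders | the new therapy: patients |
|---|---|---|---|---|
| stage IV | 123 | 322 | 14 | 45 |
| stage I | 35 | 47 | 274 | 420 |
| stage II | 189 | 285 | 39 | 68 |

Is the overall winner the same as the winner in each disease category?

No

Stage IV: Compound 2 123/322 = 38.2%, the new therapy 14/45 = 31.1% → Compound 2
Stage I: Compound 2 35/47 = 74.5%, the new therapy 274/420 = 65.2% → Compound 2
Stage II: Compound 2 189/285 = 66.3%, the new therapy 39/68 = 57.4% → Compound 2
Overall: Compound 2 347/654 = 53.1%, the new therapy 327/533 = 61.4% → the new therapy
Compound 2 wins each disease group but the new therapy wins overall — the comparison reverses. Compound 2's patients skew toward stage IV, which has a lower base rate.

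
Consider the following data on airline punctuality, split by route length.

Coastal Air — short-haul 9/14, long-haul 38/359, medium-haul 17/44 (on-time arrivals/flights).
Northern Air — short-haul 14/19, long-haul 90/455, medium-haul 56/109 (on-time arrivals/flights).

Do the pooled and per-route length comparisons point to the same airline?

Short-haul: Coastal Air 9/14 = 64.3%, Northern Air 14/19 = 73.7% → Northern Air
Long-haul: Coastal Air 38/359 = 10.6%, Northern Air 90/455 = 19.8% → Northern Air
Medium-haul: Coastal Air 17/44 = 38.6%, Northern Air 56/109 = 51.4% → Northern Air
Overall: Coastal Air 64/417 = 15.3%, Northern Air 160/583 = 27.4% → Northern Air
Northern Air wins overall and in every route group — no reversal.

Yes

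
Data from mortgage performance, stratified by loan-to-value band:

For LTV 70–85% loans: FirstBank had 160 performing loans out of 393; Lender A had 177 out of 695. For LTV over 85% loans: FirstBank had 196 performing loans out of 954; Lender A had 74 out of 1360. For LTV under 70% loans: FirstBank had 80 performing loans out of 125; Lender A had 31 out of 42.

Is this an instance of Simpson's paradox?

LTV 70–85%: FirstBank 160/393 = 40.7%, Lender A 177/695 = 25.5% → FirstBank
LTV over 85%: FirstBank 196/954 = 20.5%, Lender A 74/1360 = 5.4% → FirstBank
LTV under 70%: FirstBank 80/125 = 64.0%, Lender A 31/42 = 73.8% → Lender A
Overall: FirstBank 436/1472 = 29.6%, Lender A 282/2097 = 13.4% → FirstBank
Neither sweeps: FirstBank wins 2 of 3 groups, Lender A wins 1. FirstBank wins overall but not every group — no Simpson reversal.

No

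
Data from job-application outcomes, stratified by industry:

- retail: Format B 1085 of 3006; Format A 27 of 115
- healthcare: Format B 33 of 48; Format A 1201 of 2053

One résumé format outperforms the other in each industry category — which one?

Retail: Format B 1085/3006 = 36.1%, Format A 27/115 = 23.5% → Format B
Healthcare: Format B 33/48 = 68.8%, Format A 1201/2053 = 58.5% → Format B
Format B has the higher rate in both groups.

Format B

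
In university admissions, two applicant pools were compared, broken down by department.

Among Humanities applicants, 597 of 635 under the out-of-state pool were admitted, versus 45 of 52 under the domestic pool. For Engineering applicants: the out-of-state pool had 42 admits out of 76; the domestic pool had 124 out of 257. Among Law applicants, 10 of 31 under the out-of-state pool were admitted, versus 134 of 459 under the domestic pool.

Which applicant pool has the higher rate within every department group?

the out-of-state pool

Humanities: the out-of-state pool 597/635 = 94.0%, the domestic pool 45/52 = 86.5% → the out-of-state pool
Engineering: the out-of-state pool 42/76 = 55.3%, the domestic pool 124/257 = 48.2% → the out-of-state pool
Law: the out-of-state pool 10/31 = 32.3%, the domestic pool 134/459 = 29.2% → the out-of-state pool
The out-of-state pool has the higher rate in all 3 groups.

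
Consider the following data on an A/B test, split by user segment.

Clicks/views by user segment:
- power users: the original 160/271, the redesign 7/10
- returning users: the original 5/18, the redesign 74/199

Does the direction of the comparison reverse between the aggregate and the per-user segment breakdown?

Power users: the original 160/271 = 59.0%, the redesign 7/10 = 70.0% → the redesign
Returning users: the original 5/18 = 27.8%, the redesign 74/199 = 37.2% → the redesign
Overall: the original 165/289 = 57.1%, the redesign 81/209 = 38.8% → the original
The redesign wins each user group but the original wins overall — the comparison reverses. The redesign's views skew toward returning users, which has a lower base rate.

Yes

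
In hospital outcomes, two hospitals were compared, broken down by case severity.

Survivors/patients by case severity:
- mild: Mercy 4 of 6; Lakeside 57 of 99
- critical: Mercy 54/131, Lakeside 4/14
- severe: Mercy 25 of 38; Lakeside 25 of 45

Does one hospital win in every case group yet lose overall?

Yes

Mild: Mercy 4/6 = 66.7%, Lakeside 57/99 = 57.6% → Mercy
Critical: Mercy 54/131 = 41.2%, Lakeside 4/14 = 28.6% → Mercy
Severe: Mercy 25/38 = 65.8%, Lakeside 25/45 = 55.6% → Mercy
Overall: Mercy 83/175 = 47.4%, Lakeside 86/158 = 54.4% → Lakeside
Mercy wins each case group but Lakeside wins overall — the comparison reverses. Mercy's patients skew toward critical, which has a lower base rate.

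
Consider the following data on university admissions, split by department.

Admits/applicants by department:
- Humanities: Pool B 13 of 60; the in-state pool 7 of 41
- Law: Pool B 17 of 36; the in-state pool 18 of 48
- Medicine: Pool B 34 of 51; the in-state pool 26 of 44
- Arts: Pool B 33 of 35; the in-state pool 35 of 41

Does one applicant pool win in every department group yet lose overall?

Humanities: Pool B 13/60 = 21.7%, the in-state pool 7/41 = 17.1% → Pool B
Law: Pool B 17/36 = 47.2%, the in-state pool 18/48 = 37.5% → Pool B
Medicine: Pool B 34/51 = 66.7%, the in-state pool 26/44 = 59.1% → Pool B
Arts: Pool B 33/35 = 94.3%, the in-state pool 35/41 = 85.4% → Pool B
Overall: Pool B 97/182 = 53.3%, the in-state pool 86/174 = 49.4% → Pool B
Pool B wins overall and in every department group — no reversal.

No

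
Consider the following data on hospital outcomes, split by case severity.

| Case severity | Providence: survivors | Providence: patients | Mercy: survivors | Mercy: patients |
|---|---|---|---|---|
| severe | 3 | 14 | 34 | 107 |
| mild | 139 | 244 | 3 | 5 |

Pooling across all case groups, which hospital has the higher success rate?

Severe: Providence 3/14 = 21.4%, Mercy 34/107 = 31.8% → Mercy
Mild: Providence 139/244 = 57.0%, Mercy 3/5 = 60.0% → Mercy
Overall: Providence 142/258 = 55.0%, Mercy 37/112 = 33.0% → Providence
(Mercy wins every case group but Providence wins overall — Mercy's patients skew toward the low-rate severe group.)

Providence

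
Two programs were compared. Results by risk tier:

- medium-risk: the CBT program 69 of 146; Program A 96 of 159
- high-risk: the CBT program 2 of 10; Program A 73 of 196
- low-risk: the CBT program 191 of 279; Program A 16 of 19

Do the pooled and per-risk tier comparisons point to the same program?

Medium-risk: the CBT program 69/146 = 47.3%, Program A 96/159 = 60.4% → Program A
High-risk: the CBT program 2/10 = 20.0%, Program A 73/196 = 37.2% → Program A
Low-risk: the CBT program 191/279 = 68.5%, Program A 16/19 = 84.2% → Program A
Overall: the CBT program 262/435 = 60.2%, Program A 185/374 = 49.5% → the CBT program
Program A wins each risk group but the CBT program wins overall — the comparison reverses. Program A's participants skew toward high-risk, which has a lower base rate.

No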